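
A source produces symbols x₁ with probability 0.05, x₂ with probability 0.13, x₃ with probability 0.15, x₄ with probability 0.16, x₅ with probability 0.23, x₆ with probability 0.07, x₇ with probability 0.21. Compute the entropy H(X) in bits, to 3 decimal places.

H = −Σ pᵢ log₂ pᵢ.
−0.05·log₂(0.05) = 0.2161
−0.13·log₂(0.13) = 0.3826
−0.15·log₂(0.15) = 0.4105
−0.16·log₂(0.16) = 0.4230
−0.23·log₂(0.23) = 0.4877
−0.07·log₂(0.07) = 0.2686
−0.21·log₂(0.21) = 0.4728
Sum ≈ 2.6613 → 2.661 bits.

2.661 bits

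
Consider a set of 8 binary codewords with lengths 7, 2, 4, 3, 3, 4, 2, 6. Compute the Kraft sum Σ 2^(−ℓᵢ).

With common denominator 2^7 = 128: Σ 2^(−ℓᵢ) = 1/128 + 32/128 + 8/128 + 16/128 + 16/128 + 8/128 + 32/128 + 2/128 = 115/128 = 0.8984375.

0.8984375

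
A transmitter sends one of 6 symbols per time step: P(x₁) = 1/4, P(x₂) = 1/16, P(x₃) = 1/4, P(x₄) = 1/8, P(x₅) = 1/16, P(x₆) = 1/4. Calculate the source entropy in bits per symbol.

2.375 bits

Each probability is a power of 1/2, so log₂(1/p) is an integer.
H = Σ p·log₂(1/p) = 1/4·2 + 1/16·4 + 1/4·2 + 1/8·3 + 1/16·4 + 1/4·2 = 2.375 bits.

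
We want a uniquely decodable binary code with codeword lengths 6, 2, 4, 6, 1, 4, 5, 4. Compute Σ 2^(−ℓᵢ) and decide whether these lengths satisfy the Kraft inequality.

With common denominator 2^6 = 64: Σ 2^(−ℓᵢ) = 1/64 + 16/64 + 4/64 + 1/64 + 32/64 + 4/64 + 2/64 + 4/64 = 64/64 = 1.
Kraft's inequality requires Σ ≤ 1; here Σ = 1 ≤ 1, so such a prefix code exists.

1; yes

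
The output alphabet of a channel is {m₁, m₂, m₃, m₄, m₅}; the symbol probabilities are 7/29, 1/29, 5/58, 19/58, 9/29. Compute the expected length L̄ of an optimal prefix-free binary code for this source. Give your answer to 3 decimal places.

2.121 bits/symbol

Repeatedly combine the two least-probable nodes; the expected code length is the sum of the merged weights.
merge 1/29 + 5/58 → 7/58
merge 7/58 + 7/29 → 21/58
merge 9/29 + 19/58 → 37/58
merge 21/58 + 37/58 → 1
L = 7/58 + 21/58 + 37/58 + 1 = 123/58 ≈ 2.121 bits/symbol.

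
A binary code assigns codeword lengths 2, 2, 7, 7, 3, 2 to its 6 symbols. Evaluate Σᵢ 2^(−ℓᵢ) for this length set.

With common denominator 2^7 = 128: Σ 2^(−ℓᵢ) = 32/128 + 32/128 + 1/128 + 1/128 + 16/128 + 32/128 = 114/128 = 0.890625.

0.890625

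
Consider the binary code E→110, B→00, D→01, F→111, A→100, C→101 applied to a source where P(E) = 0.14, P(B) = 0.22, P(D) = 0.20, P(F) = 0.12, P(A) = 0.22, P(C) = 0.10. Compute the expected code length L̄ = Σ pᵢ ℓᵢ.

2.58 bits/symbol

L̄ = Σ pᵢ·ℓᵢ = 0.14·3 + 0.22·2 + 0.20·2 + 0.12·3 + 0.22·3 + 0.10·3 = 2.58 bits/symbol.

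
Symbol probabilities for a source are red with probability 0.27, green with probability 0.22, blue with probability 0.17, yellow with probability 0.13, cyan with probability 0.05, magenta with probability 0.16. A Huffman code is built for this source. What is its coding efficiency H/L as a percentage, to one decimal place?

97.5%

Entropy H = −Σ p log₂ p ≈ 2.4469 bits.
Huffman merges: 1/20+13/100→9/50; 4/25+17/100→33/100; 9/50+11/50→2/5; 27/100+33/100→3/5; 2/5+3/5→1. L = 251/100 ≈ 2.5100.
Efficiency = H/L = 2.4469/2.5100 = 97.5%.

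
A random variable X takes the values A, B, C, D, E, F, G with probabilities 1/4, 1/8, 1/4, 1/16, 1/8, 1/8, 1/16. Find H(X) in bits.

Each probability is a power of 1/2, so log₂(1/p) is an integer.
H = Σ p·log₂(1/p) = 1/4·2 + 1/8·3 + 1/4·2 + 1/16·4 + 1/8·3 + 1/8·3 + 1/16·4 = 2.625 bits.

2.625 bits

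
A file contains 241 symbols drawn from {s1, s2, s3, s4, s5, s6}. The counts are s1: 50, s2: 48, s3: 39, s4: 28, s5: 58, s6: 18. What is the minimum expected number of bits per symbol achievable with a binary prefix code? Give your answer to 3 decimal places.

Probabilities are the counts divided by 241.
Repeatedly combine the two least-probable nodes; the expected code length is the sum of the merged weights.
merge 18/241 + 28/241 → 46/241
merge 39/241 + 46/241 → 85/241
merge 48/241 + 50/241 → 98/241
merge 58/241 + 85/241 → 143/241
merge 98/241 + 143/241 → 1
L = 46/241 + 85/241 + 98/241 + 143/241 + 1 = 613/241 ≈ 2.544 bits/symbol.

2.544 bits/symbol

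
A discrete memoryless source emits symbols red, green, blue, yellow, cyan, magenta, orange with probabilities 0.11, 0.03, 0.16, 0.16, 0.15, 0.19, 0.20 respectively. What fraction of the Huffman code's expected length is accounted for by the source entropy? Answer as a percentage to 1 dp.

97.4%

Entropy H = −Σ p log₂ p ≈ 2.6782 bits.
Huffman merges: 3/100+11/100→7/50; 7/50+3/20→29/100; 4/25+4/25→8/25; 19/100+1/5→39/100; 29/100+8/25→61/100; 39/100+61/100→1. L = 11/4 ≈ 2.7500.
Efficiency = H/L = 2.6782/2.7500 = 97.4%.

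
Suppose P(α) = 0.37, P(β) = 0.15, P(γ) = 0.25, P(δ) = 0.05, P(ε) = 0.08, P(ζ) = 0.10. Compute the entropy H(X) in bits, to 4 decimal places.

2.2811 bits

H = −Σ pᵢ log₂ pᵢ.
−0.37·log₂(0.37) = 0.5307
−0.15·log₂(0.15) = 0.4105
−0.25·log₂(0.25) = 0.5000
−0.05·log₂(0.05) = 0.2161
−0.08·log₂(0.08) = 0.2915
−0.10·log₂(0.10) = 0.3322
Sum ≈ 2.2811 → 2.2811 bits.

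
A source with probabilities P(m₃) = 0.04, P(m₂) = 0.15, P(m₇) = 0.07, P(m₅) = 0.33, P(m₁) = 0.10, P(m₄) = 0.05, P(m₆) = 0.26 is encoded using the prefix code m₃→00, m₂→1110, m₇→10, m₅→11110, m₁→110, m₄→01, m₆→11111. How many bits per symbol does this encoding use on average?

4.17 bits/symbol

L̄ = Σ pᵢ·ℓᵢ = 0.04·2 + 0.15·4 + 0.07·2 + 0.33·5 + 0.10·3 + 0.05·2 + 0.26·5 = 4.17 bits/symbol.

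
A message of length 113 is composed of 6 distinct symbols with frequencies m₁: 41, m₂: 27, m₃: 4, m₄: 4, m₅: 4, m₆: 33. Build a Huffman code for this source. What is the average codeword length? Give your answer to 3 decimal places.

2.159 bits/symbol

Probabilities are the counts divided by 113.
Repeatedly combine the two least-probable nodes; the expected code length is the sum of the merged weights.
merge 4/113 + 4/113 → 8/113
merge 4/113 + 8/113 → 12/113
merge 12/113 + 27/113 → 39/113
merge 33/113 + 39/113 → 72/113
merge 41/113 + 72/113 → 1
L = 8/113 + 12/113 + 39/113 + 72/113 + 1 = 244/113 ≈ 2.159 bits/symbol.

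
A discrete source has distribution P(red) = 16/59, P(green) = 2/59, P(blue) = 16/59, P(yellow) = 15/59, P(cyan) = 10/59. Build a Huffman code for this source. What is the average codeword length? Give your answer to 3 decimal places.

Repeatedly combine the two least-probable nodes; the expected code length is the sum of the merged weights.
merge 2/59 + 10/59 → 12/59
merge 12/59 + 15/59 → 27/59
merge 16/59 + 16/59 → 32/59
merge 27/59 + 32/59 → 1
L = 12/59 + 27/59 + 32/59 + 1 = 130/59 ≈ 2.203 bits/symbol.

2.203 bits/symbol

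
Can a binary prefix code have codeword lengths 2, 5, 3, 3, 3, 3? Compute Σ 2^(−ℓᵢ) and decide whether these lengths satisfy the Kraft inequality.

0.78125; yes

With common denominator 2^5 = 32: Σ 2^(−ℓᵢ) = 8/32 + 1/32 + 4/32 + 4/32 + 4/32 + 4/32 = 25/32 = 0.78125.
Kraft's inequality requires Σ ≤ 1; here Σ = 0.78125 ≤ 1, so such a prefix code exists.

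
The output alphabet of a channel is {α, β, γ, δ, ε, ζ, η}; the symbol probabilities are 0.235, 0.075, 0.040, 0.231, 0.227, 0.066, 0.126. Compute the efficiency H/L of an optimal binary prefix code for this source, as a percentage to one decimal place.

98.9%

Entropy H = −Σ p log₂ p ≈ 2.5663 bits.
Huffman merges: 1/25+33/500→53/500; 3/40+53/500→181/1000; 63/500+181/1000→307/1000; 227/1000+231/1000→229/500; 47/200+307/1000→271/500; 229/500+271/500→1. L = 1297/500 ≈ 2.5940.
Efficiency = H/L = 2.5663/2.5940 = 98.9%.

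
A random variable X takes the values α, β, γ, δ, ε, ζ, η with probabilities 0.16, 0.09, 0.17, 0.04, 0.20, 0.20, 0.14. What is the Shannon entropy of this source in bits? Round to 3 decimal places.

2.682 bits

H = −Σ pᵢ log₂ pᵢ.
−0.16·log₂(0.16) = 0.4230
−0.09·log₂(0.09) = 0.3127
−0.17·log₂(0.17) = 0.4346
−0.04·log₂(0.04) = 0.1858
−0.20·log₂(0.20) = 0.4644
−0.20·log₂(0.20) = 0.4644
−0.14·log₂(0.14) = 0.3971
Sum ≈ 2.6819 → 2.682 bits.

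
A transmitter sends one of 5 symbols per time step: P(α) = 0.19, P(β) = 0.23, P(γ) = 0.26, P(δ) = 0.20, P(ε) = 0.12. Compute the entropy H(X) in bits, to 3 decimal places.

2.280 bits

H = −Σ pᵢ log₂ pᵢ.
−0.19·log₂(0.19) = 0.4552
−0.23·log₂(0.23) = 0.4877
−0.26·log₂(0.26) = 0.5053
−0.20·log₂(0.20) = 0.4644
−0.12·log₂(0.12) = 0.3671
Sum ≈ 2.2796 → 2.280 bits.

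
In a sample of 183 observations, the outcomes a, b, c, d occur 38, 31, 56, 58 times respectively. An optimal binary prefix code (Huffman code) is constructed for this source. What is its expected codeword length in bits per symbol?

2 bits/symbol

Probabilities are the counts divided by 183.
Repeatedly combine the two least-probable nodes; the expected code length is the sum of the merged weights.
merge 31/183 + 38/183 → 23/61
merge 56/183 + 58/183 → 38/61
merge 23/61 + 38/61 → 1
L = 23/61 + 38/61 + 1 = 2 bits/symbol.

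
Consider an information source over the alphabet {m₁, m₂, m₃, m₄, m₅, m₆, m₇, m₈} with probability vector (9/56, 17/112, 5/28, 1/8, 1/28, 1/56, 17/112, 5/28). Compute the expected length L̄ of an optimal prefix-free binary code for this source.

2.875 bits/symbol

Repeatedly combine the two least-probable nodes; the expected code length is the sum of the merged weights.
merge 1/56 + 1/28 → 3/56
merge 3/56 + 1/8 → 5/28
merge 17/112 + 17/112 → 17/56
merge 9/56 + 5/28 → 19/56
merge 5/28 + 5/28 → 5/14
merge 17/56 + 19/56 → 9/14
merge 5/14 + 9/14 → 1
L = 3/56 + 5/28 + 17/56 + 19/56 + 5/14 + 9/14 + 1 = 23/8 = 2.875 bits/symbol.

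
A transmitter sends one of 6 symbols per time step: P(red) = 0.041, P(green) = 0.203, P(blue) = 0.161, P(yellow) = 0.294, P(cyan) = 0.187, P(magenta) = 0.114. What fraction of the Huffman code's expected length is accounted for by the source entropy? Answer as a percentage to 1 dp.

97.5%

Entropy H = −Σ p log₂ p ≈ 2.4089 bits.
Huffman merges: 41/1000+57/500→31/200; 31/200+161/1000→79/250; 187/1000+203/1000→39/100; 147/500+79/250→61/100; 39/100+61/100→1. L = 2471/1000 ≈ 2.4710.
Efficiency = H/L = 2.4089/2.4710 = 97.5%.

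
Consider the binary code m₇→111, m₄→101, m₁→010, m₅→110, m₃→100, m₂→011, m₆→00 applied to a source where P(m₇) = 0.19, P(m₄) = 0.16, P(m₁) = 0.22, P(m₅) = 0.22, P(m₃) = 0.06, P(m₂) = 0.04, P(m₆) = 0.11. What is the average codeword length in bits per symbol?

2.89 bits/symbol

L̄ = Σ pᵢ·ℓᵢ = 0.19·3 + 0.16·3 + 0.22·3 + 0.22·3 + 0.06·3 + 0.04·3 + 0.11·2 = 2.89 bits/symbol.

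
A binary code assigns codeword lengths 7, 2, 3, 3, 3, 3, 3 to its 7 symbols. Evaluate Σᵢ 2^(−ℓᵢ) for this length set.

0.8828125

With common denominator 2^7 = 128: Σ 2^(−ℓᵢ) = 1/128 + 32/128 + 16/128 + 16/128 + 16/128 + 16/128 + 16/128 = 113/128 = 0.8828125.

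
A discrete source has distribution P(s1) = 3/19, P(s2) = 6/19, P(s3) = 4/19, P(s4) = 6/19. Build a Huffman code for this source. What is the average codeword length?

Repeatedly combine the two least-probable nodes; the expected code length is the sum of the merged weights.
merge 3/19 + 4/19 → 7/19
merge 6/19 + 6/19 → 12/19
merge 7/19 + 12/19 → 1
L = 7/19 + 12/19 + 1 = 2 bits/symbol.

2 bits/symbol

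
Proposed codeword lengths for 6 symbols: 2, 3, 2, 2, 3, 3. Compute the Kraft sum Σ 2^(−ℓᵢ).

With common denominator 2^3 = 8: Σ 2^(−ℓᵢ) = 2/8 + 1/8 + 2/8 + 2/8 + 1/8 + 1/8 = 9/8 = 1.125.

1.125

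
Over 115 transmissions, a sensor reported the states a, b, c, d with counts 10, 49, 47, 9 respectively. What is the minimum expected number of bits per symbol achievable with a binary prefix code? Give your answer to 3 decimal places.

1.739 bits/symbol

Probabilities are the counts divided by 115.
Repeatedly combine the two least-probable nodes; the expected code length is the sum of the merged weights.
merge 9/115 + 2/23 → 19/115
merge 19/115 + 47/115 → 66/115
merge 49/115 + 66/115 → 1
L = 19/115 + 66/115 + 1 = 40/23 ≈ 1.739 bits/symbol.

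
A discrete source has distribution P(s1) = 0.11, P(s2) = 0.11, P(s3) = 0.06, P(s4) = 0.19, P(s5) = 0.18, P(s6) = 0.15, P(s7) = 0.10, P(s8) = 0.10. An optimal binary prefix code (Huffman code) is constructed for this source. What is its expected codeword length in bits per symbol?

Repeatedly combine the two least-probable nodes; the expected code length is the sum of the merged weights.
merge 3/50 + 1/10 → 4/25
merge 1/10 + 11/100 → 21/100
merge 11/100 + 3/20 → 13/50
merge 4/25 + 9/50 → 17/50
merge 19/100 + 21/100 → 2/5
merge 13/50 + 17/50 → 3/5
merge 2/5 + 3/5 → 1
L = 4/25 + 21/100 + 13/50 + 17/50 + 2/5 + 3/5 + 1 = 297/100 = 2.97 bits/symbol.

2.97 bits/symbol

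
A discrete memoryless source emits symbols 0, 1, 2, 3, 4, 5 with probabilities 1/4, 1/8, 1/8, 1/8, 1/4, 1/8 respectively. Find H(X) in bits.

2.5 bits

Each probability is a power of 1/2, so log₂(1/p) is an integer.
H = Σ p·log₂(1/p) = 1/4·2 + 1/8·3 + 1/8·3 + 1/8·3 + 1/4·2 + 1/8·3 = 2.5 bits.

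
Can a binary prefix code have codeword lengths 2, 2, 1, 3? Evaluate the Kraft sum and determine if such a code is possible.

With common denominator 2^3 = 8: Σ 2^(−ℓᵢ) = 2/8 + 2/8 + 4/8 + 1/8 = 9/8 = 1.125.
Kraft's inequality requires Σ ≤ 1; here Σ = 1.125 > 1, so no such prefix code exists.

1.125; no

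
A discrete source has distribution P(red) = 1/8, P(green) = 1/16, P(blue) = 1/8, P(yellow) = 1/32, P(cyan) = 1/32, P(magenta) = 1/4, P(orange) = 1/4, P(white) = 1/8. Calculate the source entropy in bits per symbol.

Each probability is a power of 1/2, so log₂(1/p) is an integer.
H = Σ p·log₂(1/p) = 1/8·3 + 1/16·4 + 1/8·3 + 1/32·5 + 1/32·5 + 1/4·2 + 1/4·2 + 1/8·3 = 2.6875 bits.

2.6875 bits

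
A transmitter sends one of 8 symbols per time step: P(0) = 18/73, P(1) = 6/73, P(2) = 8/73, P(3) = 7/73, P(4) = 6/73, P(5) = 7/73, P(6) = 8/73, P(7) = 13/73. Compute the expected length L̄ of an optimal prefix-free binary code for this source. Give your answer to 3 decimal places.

Repeatedly combine the two least-probable nodes; the expected code length is the sum of the merged weights.
merge 6/73 + 6/73 → 12/73
merge 7/73 + 7/73 → 14/73
merge 8/73 + 8/73 → 16/73
merge 12/73 + 13/73 → 25/73
merge 14/73 + 16/73 → 30/73
merge 18/73 + 25/73 → 43/73
merge 30/73 + 43/73 → 1
L = 12/73 + 14/73 + 16/73 + 25/73 + 30/73 + 43/73 + 1 = 213/73 ≈ 2.918 bits/symbol.

2.918 bits/symbol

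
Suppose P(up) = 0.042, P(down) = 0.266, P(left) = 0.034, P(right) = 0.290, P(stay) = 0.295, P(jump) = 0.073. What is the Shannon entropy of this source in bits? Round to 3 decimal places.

2.179 bits

H = −Σ pᵢ log₂ pᵢ.
−0.042·log₂(0.042) = 0.1921
−0.266·log₂(0.266) = 0.5082
−0.034·log₂(0.034) = 0.1659
−0.290·log₂(0.290) = 0.5179
−0.295·log₂(0.295) = 0.5196
−0.073·log₂(0.073) = 0.2756
Sum ≈ 2.1792 → 2.179 bits.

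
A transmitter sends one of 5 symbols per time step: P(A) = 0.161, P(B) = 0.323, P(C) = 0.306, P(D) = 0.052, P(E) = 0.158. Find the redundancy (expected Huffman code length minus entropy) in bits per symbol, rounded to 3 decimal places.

Entropy H = −Σ p log₂ p ≈ 2.1160 bits.
Huffman merges: 13/250+79/500→21/100; 161/1000+21/100→371/1000; 153/500+323/1000→629/1000; 371/1000+629/1000→1. L = 221/100 ≈ 2.2100.
L − H = 2.2100 − 2.1160 = 0.094 bits.

0.094 bits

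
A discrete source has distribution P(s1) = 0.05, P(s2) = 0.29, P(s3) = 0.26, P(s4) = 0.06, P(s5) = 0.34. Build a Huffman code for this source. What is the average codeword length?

2.11 bits/symbol

Repeatedly combine the two least-probable nodes; the expected code length is the sum of the merged weights.
merge 1/20 + 3/50 → 11/100
merge 11/100 + 13/50 → 37/100
merge 29/100 + 17/50 → 63/100
merge 37/100 + 63/100 → 1
L = 11/100 + 37/100 + 63/100 + 1 = 211/100 = 2.11 bits/symbol.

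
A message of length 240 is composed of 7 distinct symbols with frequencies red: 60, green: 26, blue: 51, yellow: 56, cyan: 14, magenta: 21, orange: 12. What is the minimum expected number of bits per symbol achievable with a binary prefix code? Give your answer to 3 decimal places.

2.608 bits/symbol

Probabilities are the counts divided by 240.
Repeatedly combine the two least-probable nodes; the expected code length is the sum of the merged weights.
merge 1/20 + 7/120 → 13/120
merge 7/80 + 13/120 → 47/240
merge 13/120 + 47/240 → 73/240
merge 17/80 + 7/30 → 107/240
merge 1/4 + 73/240 → 133/240
merge 107/240 + 133/240 → 1
L = 13/120 + 47/240 + 73/240 + 107/240 + 133/240 + 1 = 313/120 ≈ 2.608 bits/symbol.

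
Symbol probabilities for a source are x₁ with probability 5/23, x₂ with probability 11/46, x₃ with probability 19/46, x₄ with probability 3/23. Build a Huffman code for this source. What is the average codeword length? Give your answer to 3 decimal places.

1.935 bits/symbol

Repeatedly combine the two least-probable nodes; the expected code length is the sum of the merged weights.
merge 3/23 + 5/23 → 8/23
merge 11/46 + 8/23 → 27/46
merge 19/46 + 27/46 → 1
L = 8/23 + 27/46 + 1 = 89/46 ≈ 1.935 bits/symbol.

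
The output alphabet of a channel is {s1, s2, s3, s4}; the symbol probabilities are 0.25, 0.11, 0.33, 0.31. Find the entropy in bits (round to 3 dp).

H = −Σ pᵢ log₂ pᵢ.
−0.25·log₂(0.25) = 0.5000
−0.11·log₂(0.11) = 0.3503
−0.33·log₂(0.33) = 0.5278
−0.31·log₂(0.31) = 0.5238
Sum ≈ 1.9019 → 1.902 bits.

1.902 bits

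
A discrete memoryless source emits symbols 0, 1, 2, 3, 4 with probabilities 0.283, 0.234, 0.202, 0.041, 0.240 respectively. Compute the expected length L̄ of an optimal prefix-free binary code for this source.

Repeatedly combine the two least-probable nodes; the expected code length is the sum of the merged weights.
merge 41/1000 + 101/500 → 243/1000
merge 117/500 + 6/25 → 237/500
merge 243/1000 + 283/1000 → 263/500
merge 237/500 + 263/500 → 1
L = 243/1000 + 237/500 + 263/500 + 1 = 2243/1000 = 2.243 bits/symbol.

2.243 bits/symbol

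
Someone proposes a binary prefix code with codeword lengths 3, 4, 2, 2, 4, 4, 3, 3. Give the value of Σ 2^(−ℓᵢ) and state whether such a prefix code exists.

With common denominator 2^4 = 16: Σ 2^(−ℓᵢ) = 2/16 + 1/16 + 4/16 + 4/16 + 1/16 + 1/16 + 2/16 + 2/16 = 17/16 = 1.0625.
Kraft's inequality requires Σ ≤ 1; here Σ = 1.0625 > 1, so no such prefix code exists.

1.0625; no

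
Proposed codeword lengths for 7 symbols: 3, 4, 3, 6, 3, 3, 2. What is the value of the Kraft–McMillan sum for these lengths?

0.828125

With common denominator 2^6 = 64: Σ 2^(−ℓᵢ) = 8/64 + 4/64 + 8/64 + 1/64 + 8/64 + 8/64 + 16/64 = 53/64 = 0.828125.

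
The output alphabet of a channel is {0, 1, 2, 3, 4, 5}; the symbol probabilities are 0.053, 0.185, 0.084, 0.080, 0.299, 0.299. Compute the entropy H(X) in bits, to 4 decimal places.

H = −Σ pᵢ log₂ pᵢ.
−0.053·log₂(0.053) = 0.2246
−0.185·log₂(0.185) = 0.4504
−0.084·log₂(0.084) = 0.3002
−0.080·log₂(0.080) = 0.2915
−0.299·log₂(0.299) = 0.5208
−0.299·log₂(0.299) = 0.5208
Sum ≈ 2.3082 → 2.3082 bits.

2.3082 bits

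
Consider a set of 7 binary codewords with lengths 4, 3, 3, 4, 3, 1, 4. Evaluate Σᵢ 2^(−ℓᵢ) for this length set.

With common denominator 2^4 = 16: Σ 2^(−ℓᵢ) = 1/16 + 2/16 + 2/16 + 1/16 + 2/16 + 8/16 + 1/16 = 17/16 = 1.0625.

1.0625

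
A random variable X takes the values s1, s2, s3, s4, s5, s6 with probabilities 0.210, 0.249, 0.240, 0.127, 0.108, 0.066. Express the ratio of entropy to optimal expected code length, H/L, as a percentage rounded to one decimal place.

99.0%

Entropy H = −Σ p log₂ p ≈ 2.4501 bits.
Huffman merges: 33/500+27/250→87/500; 127/1000+87/500→301/1000; 21/100+6/25→9/20; 249/1000+301/1000→11/20; 9/20+11/20→1. L = 99/40 ≈ 2.4750.
Efficiency = H/L = 2.4501/2.4750 = 99.0%.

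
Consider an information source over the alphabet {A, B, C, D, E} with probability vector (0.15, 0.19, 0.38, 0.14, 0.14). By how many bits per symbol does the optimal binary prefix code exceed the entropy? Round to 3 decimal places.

Entropy H = −Σ p log₂ p ≈ 2.1904 bits.
Huffman merges: 7/50+7/50→7/25; 3/20+19/100→17/50; 7/25+17/50→31/50; 19/50+31/50→1. L = 56/25 ≈ 2.2400.
L − H = 2.2400 − 2.1904 = 0.050 bits.

0.050 bits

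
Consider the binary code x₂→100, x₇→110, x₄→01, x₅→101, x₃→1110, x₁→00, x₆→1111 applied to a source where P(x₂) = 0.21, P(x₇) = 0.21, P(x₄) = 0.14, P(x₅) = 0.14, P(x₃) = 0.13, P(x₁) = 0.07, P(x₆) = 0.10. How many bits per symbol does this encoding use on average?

3.02 bits/symbol

L̄ = Σ pᵢ·ℓᵢ = 0.21·3 + 0.21·3 + 0.14·2 + 0.14·3 + 0.13·4 + 0.07·2 + 0.10·4 = 3.02 bits/symbol.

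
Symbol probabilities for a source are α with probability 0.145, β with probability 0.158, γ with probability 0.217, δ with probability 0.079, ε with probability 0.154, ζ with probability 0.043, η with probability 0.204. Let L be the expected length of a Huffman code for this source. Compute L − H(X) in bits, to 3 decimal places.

Entropy H = −Σ p log₂ p ≈ 2.6709 bits.
Huffman merges: 43/1000+79/1000→61/500; 61/500+29/200→267/1000; 77/500+79/500→39/125; 51/250+217/1000→421/1000; 267/1000+39/125→579/1000; 421/1000+579/1000→1. L = 2701/1000 ≈ 2.7010.
L − H = 2.7010 − 2.6709 = 0.030 bits.

0.030 bits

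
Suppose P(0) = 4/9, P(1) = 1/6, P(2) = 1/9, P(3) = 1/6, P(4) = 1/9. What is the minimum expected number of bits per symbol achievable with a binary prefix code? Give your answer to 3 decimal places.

Repeatedly combine the two least-probable nodes; the expected code length is the sum of the merged weights.
merge 1/9 + 1/9 → 2/9
merge 1/6 + 1/6 → 1/3
merge 2/9 + 1/3 → 5/9
merge 4/9 + 5/9 → 1
L = 2/9 + 1/3 + 5/9 + 1 = 19/9 ≈ 2.111 bits/symbol.

2.111 bits/symbol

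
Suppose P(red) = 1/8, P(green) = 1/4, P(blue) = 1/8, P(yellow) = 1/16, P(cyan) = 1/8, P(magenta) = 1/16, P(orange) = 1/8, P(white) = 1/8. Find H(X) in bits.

Each probability is a power of 1/2, so log₂(1/p) is an integer.
H = Σ p·log₂(1/p) = 1/8·3 + 1/4·2 + 1/8·3 + 1/16·4 + 1/8·3 + 1/16·4 + 1/8·3 + 1/8·3 = 2.875 bits.

2.875 bits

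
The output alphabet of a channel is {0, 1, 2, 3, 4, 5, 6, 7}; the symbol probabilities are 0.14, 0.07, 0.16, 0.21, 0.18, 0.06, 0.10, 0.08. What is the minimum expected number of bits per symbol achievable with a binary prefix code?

2.92 bits/symbol

Repeatedly combine the two least-probable nodes; the expected code length is the sum of the merged weights.
merge 3/50 + 7/100 → 13/100
merge 2/25 + 1/10 → 9/50
merge 13/100 + 7/50 → 27/100
merge 4/25 + 9/50 → 17/50
merge 9/50 + 21/100 → 39/100
merge 27/100 + 17/50 → 61/100
merge 39/100 + 61/100 → 1
L = 13/100 + 9/50 + 27/100 + 17/50 + 39/100 + 61/100 + 1 = 73/25 = 2.92 bits/symbol.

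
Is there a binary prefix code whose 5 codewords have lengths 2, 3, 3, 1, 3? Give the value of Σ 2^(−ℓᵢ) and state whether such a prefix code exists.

1.125; no

With common denominator 2^3 = 8: Σ 2^(−ℓᵢ) = 2/8 + 1/8 + 1/8 + 4/8 + 1/8 = 9/8 = 1.125.
Kraft's inequality requires Σ ≤ 1; here Σ = 1.125 > 1, so no such prefix code exists.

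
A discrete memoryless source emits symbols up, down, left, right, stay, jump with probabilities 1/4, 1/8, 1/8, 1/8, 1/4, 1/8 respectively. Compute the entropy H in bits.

Each probability is a power of 1/2, so log₂(1/p) is an integer.
H = Σ p·log₂(1/p) = 1/4·2 + 1/8·3 + 1/8·3 + 1/8·3 + 1/4·2 + 1/8·3 = 2.5 bits.

2.5 bits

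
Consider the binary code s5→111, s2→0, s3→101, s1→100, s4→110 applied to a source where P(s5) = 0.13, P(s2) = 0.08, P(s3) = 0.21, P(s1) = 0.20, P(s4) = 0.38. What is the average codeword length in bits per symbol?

2.84 bits/symbol

L̄ = Σ pᵢ·ℓᵢ = 0.13·3 + 0.08·1 + 0.21·3 + 0.20·3 + 0.38·3 = 2.84 bits/symbol.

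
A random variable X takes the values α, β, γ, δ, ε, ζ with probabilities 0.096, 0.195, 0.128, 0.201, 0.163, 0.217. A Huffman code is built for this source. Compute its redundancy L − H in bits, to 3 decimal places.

Entropy H = −Σ p log₂ p ≈ 2.5342 bits.
Huffman merges: 12/125+16/125→28/125; 163/1000+39/200→179/500; 201/1000+217/1000→209/500; 28/125+179/500→291/500; 209/500+291/500→1. L = 1291/500 ≈ 2.5820.
L − H = 2.5820 − 2.5342 = 0.048 bits.

0.048 bits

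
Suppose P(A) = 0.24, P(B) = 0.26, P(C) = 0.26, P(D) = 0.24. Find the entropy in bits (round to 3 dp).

H = −Σ pᵢ log₂ pᵢ.
−0.24·log₂(0.24) = 0.4941
−0.26·log₂(0.26) = 0.5053
−0.26·log₂(0.26) = 0.5053
−0.24·log₂(0.24) = 0.4941
Sum ≈ 1.9988 → 1.999 bits.

1.999 bits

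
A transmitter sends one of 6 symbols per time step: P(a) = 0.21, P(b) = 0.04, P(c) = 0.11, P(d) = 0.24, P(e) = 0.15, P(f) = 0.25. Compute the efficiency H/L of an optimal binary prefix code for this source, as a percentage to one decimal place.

98.5%

Entropy H = −Σ p log₂ p ≈ 2.4135 bits.
Huffman merges: 1/25+11/100→3/20; 3/20+3/20→3/10; 21/100+6/25→9/20; 1/4+3/10→11/20; 9/20+11/20→1. L = 49/20 ≈ 2.4500.
Efficiency = H/L = 2.4135/2.4500 = 98.5%.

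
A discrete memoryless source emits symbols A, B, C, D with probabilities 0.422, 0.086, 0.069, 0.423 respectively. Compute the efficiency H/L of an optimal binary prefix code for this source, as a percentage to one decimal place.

Entropy H = −Σ p log₂ p ≈ 1.6209 bits.
Huffman merges: 69/1000+43/500→31/200; 31/200+211/500→577/1000; 423/1000+577/1000→1. L = 433/250 ≈ 1.7320.
Efficiency = H/L = 1.6209/1.7320 = 93.6%.

93.6%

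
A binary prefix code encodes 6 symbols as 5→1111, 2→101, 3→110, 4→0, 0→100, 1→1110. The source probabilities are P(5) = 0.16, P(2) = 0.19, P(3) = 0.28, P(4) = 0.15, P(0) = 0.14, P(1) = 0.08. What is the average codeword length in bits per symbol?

2.94 bits/symbol

L̄ = Σ pᵢ·ℓᵢ = 0.16·4 + 0.19·3 + 0.28·3 + 0.15·1 + 0.14·3 + 0.08·4 = 2.94 bits/symbol.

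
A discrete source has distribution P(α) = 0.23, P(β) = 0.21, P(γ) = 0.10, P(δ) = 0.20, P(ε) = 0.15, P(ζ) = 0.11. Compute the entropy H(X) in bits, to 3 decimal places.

H = −Σ pᵢ log₂ pᵢ.
−0.23·log₂(0.23) = 0.4877
−0.21·log₂(0.21) = 0.4728
−0.10·log₂(0.10) = 0.3322
−0.20·log₂(0.20) = 0.4644
−0.15·log₂(0.15) = 0.4105
−0.11·log₂(0.11) = 0.3503
Sum ≈ 2.5179 → 2.518 bits.

2.518 bits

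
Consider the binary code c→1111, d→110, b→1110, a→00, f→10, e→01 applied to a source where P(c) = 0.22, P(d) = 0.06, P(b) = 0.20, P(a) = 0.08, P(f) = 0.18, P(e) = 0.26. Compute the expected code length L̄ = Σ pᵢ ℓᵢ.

2.9 bits/symbol

L̄ = Σ pᵢ·ℓᵢ = 0.22·4 + 0.06·3 + 0.20·4 + 0.08·2 + 0.18·2 + 0.26·2 = 2.9 bits/symbol.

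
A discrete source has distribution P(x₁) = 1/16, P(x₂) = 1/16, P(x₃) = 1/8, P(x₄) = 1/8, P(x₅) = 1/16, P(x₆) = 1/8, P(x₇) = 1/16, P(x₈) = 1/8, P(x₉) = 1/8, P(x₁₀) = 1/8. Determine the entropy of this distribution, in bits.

3.25 bits

Each probability is a power of 1/2, so log₂(1/p) is an integer.
H = Σ p·log₂(1/p) = 1/16·4 + 1/16·4 + 1/8·3 + 1/8·3 + 1/16·4 + 1/8·3 + 1/16·4 + 1/8·3 + 1/8·3 + 1/8·3 = 3.25 bits.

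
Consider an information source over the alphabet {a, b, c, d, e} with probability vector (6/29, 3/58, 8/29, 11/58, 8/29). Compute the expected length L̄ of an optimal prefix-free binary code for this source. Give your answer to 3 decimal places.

Repeatedly combine the two least-probable nodes; the expected code length is the sum of the merged weights.
merge 3/58 + 11/58 → 7/29
merge 6/29 + 7/29 → 13/29
merge 8/29 + 8/29 → 16/29
merge 13/29 + 16/29 → 1
L = 7/29 + 13/29 + 16/29 + 1 = 65/29 ≈ 2.241 bits/symbol.

2.241 bits/symbol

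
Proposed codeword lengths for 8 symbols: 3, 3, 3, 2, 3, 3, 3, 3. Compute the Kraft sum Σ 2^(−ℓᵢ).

1.125

With common denominator 2^3 = 8: Σ 2^(−ℓᵢ) = 1/8 + 1/8 + 1/8 + 2/8 + 1/8 + 1/8 + 1/8 + 1/8 = 9/8 = 1.125.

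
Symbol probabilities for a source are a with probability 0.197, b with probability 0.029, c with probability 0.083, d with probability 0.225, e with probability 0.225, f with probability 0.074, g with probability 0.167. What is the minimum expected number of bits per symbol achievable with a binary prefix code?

Repeatedly combine the two least-probable nodes; the expected code length is the sum of the merged weights.
merge 29/1000 + 37/500 → 103/1000
merge 83/1000 + 103/1000 → 93/500
merge 167/1000 + 93/500 → 353/1000
merge 197/1000 + 9/40 → 211/500
merge 9/40 + 353/1000 → 289/500
merge 211/500 + 289/500 → 1
L = 103/1000 + 93/500 + 353/1000 + 211/500 + 289/500 + 1 = 1321/500 = 2.642 bits/symbol.

2.642 bits/symbol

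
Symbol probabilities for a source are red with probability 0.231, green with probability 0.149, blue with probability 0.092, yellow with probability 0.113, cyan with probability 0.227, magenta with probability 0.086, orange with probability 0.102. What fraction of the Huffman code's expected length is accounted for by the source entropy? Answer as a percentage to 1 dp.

Entropy H = −Σ p log₂ p ≈ 2.6957 bits.
Huffman merges: 43/500+23/250→89/500; 51/500+113/1000→43/200; 149/1000+89/500→327/1000; 43/200+227/1000→221/500; 231/1000+327/1000→279/500; 221/500+279/500→1. L = 68/25 ≈ 2.7200.
Efficiency = H/L = 2.6957/2.7200 = 99.1%.

99.1%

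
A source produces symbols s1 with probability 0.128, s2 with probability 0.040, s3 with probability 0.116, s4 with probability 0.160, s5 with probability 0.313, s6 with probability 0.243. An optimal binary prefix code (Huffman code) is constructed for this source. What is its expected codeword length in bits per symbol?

2.44 bits/symbol

Repeatedly combine the two least-probable nodes; the expected code length is the sum of the merged weights.
merge 1/25 + 29/250 → 39/250
merge 16/125 + 39/250 → 71/250
merge 4/25 + 243/1000 → 403/1000
merge 71/250 + 313/1000 → 597/1000
merge 403/1000 + 597/1000 → 1
L = 39/250 + 71/250 + 403/1000 + 597/1000 + 1 = 61/25 = 2.44 bits/symbol.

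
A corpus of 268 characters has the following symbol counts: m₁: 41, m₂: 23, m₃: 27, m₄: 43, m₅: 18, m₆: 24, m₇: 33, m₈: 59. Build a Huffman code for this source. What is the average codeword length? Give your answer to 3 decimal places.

Probabilities are the counts divided by 268.
Repeatedly combine the two least-probable nodes; the expected code length is the sum of the merged weights.
merge 9/134 + 23/268 → 41/268
merge 6/67 + 27/268 → 51/268
merge 33/268 + 41/268 → 37/134
merge 41/268 + 43/268 → 21/67
merge 51/268 + 59/268 → 55/134
merge 37/134 + 21/67 → 79/134
merge 55/134 + 79/134 → 1
L = 41/268 + 51/268 + 37/134 + 21/67 + 55/134 + 79/134 + 1 = 393/134 ≈ 2.933 bits/symbol.

2.933 bits/symbol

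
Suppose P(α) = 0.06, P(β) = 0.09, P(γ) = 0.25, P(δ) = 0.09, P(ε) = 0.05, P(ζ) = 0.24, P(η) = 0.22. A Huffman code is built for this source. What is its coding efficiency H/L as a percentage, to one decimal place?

Entropy H = −Σ p log₂ p ≈ 2.5596 bits.
Huffman merges: 1/20+3/50→11/100; 9/100+9/100→9/50; 11/100+9/50→29/100; 11/50+6/25→23/50; 1/4+29/100→27/50; 23/50+27/50→1. L = 129/50 ≈ 2.5800.
Efficiency = H/L = 2.5596/2.5800 = 99.2%.

99.2%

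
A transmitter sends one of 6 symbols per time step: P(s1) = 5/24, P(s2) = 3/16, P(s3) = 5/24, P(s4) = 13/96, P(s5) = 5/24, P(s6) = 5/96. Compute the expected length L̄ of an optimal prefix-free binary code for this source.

Repeatedly combine the two least-probable nodes; the expected code length is the sum of the merged weights.
merge 5/96 + 13/96 → 3/16
merge 3/16 + 3/16 → 3/8
merge 5/24 + 5/24 → 5/12
merge 5/24 + 3/8 → 7/12
merge 5/12 + 7/12 → 1
L = 3/16 + 3/8 + 5/12 + 7/12 + 1 = 41/16 = 2.5625 bits/symbol.

2.5625 bits/symbol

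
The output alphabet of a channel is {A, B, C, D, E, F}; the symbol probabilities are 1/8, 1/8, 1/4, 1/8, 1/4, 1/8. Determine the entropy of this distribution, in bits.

2.5 bits

Each probability is a power of 1/2, so log₂(1/p) is an integer.
H = Σ p·log₂(1/p) = 1/8·3 + 1/8·3 + 1/4·2 + 1/8·3 + 1/4·2 + 1/8·3 = 2.5 bits.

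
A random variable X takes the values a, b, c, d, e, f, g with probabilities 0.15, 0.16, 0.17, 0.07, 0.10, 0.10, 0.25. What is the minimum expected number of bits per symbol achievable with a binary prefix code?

2.75 bits/symbol

Repeatedly combine the two least-probable nodes; the expected code length is the sum of the merged weights.
merge 7/100 + 1/10 → 17/100
merge 1/10 + 3/20 → 1/4
merge 4/25 + 17/100 → 33/100
merge 17/100 + 1/4 → 21/50
merge 1/4 + 33/100 → 29/50
merge 21/50 + 29/50 → 1
L = 17/100 + 1/4 + 33/100 + 21/50 + 29/50 + 1 = 11/4 = 2.75 bits/symbol.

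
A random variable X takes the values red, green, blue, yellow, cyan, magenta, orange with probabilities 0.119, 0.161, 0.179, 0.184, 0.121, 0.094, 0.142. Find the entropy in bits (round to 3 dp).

2.773 bits

H = −Σ pᵢ log₂ pᵢ.
−0.119·log₂(0.119) = 0.3654
−0.161·log₂(0.161) = 0.4242
−0.179·log₂(0.179) = 0.4443
−0.184·log₂(0.184) = 0.4494
−0.121·log₂(0.121) = 0.3687
−0.094·log₂(0.094) = 0.3207
−0.142·log₂(0.142) = 0.3999
Sum ≈ 2.7725 → 2.773 bits.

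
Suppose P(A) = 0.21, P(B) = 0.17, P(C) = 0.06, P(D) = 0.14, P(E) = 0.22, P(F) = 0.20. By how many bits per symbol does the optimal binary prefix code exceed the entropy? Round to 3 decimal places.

0.077 bits

Entropy H = −Σ p log₂ p ≈ 2.4930 bits.
Huffman merges: 3/50+7/50→1/5; 17/100+1/5→37/100; 1/5+21/100→41/100; 11/50+37/100→59/100; 41/100+59/100→1. L = 257/100 ≈ 2.5700.
L − H = 2.5700 − 2.4930 = 0.077 bits.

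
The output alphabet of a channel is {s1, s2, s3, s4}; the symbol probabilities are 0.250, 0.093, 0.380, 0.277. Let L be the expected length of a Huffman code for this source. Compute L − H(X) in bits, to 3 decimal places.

0.101 bits

Entropy H = −Σ p log₂ p ≈ 1.8621 bits.
Huffman merges: 93/1000+1/4→343/1000; 277/1000+343/1000→31/50; 19/50+31/50→1. L = 1963/1000 ≈ 1.9630.
L − H = 1.9630 − 1.8621 = 0.101 bits.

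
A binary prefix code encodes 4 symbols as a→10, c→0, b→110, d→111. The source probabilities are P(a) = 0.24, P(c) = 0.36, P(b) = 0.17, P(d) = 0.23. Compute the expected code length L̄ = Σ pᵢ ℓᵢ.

L̄ = Σ pᵢ·ℓᵢ = 0.24·2 + 0.36·1 + 0.17·3 + 0.23·3 = 2.04 bits/symbol.

2.04 bits/symbol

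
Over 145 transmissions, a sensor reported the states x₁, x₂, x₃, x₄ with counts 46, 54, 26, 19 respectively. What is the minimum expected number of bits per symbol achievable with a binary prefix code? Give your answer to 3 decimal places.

Probabilities are the counts divided by 145.
Repeatedly combine the two least-probable nodes; the expected code length is the sum of the merged weights.
merge 19/145 + 26/145 → 9/29
merge 9/29 + 46/145 → 91/145
merge 54/145 + 91/145 → 1
L = 9/29 + 91/145 + 1 = 281/145 ≈ 1.938 bits/symbol.

1.938 bits/symbol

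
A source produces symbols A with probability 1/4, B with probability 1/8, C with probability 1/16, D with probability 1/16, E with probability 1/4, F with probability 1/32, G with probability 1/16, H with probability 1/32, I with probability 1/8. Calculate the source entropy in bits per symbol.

2.8125 bits

Each probability is a power of 1/2, so log₂(1/p) is an integer.
H = Σ p·log₂(1/p) = 1/4·2 + 1/8·3 + 1/16·4 + 1/16·4 + 1/4·2 + 1/32·5 + 1/16·4 + 1/32·5 + 1/8·3 = 2.8125 bits.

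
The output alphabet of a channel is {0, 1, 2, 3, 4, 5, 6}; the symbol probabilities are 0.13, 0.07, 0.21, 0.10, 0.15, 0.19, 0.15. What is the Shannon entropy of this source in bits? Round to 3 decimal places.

H = −Σ pᵢ log₂ pᵢ.
−0.13·log₂(0.13) = 0.3826
−0.07·log₂(0.07) = 0.2686
−0.21·log₂(0.21) = 0.4728
−0.10·log₂(0.10) = 0.3322
−0.15·log₂(0.15) = 0.4105
−0.19·log₂(0.19) = 0.4552
−0.15·log₂(0.15) = 0.4105
Sum ≈ 2.7325 → 2.733 bits.

2.733 bits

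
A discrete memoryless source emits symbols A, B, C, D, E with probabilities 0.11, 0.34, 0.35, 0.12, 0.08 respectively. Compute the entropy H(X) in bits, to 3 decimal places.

H = −Σ pᵢ log₂ pᵢ.
−0.11·log₂(0.11) = 0.3503
−0.34·log₂(0.34) = 0.5292
−0.35·log₂(0.35) = 0.5301
−0.12·log₂(0.12) = 0.3671
−0.08·log₂(0.08) = 0.2915
Sum ≈ 2.0681 → 2.068 bits.

2.068 bits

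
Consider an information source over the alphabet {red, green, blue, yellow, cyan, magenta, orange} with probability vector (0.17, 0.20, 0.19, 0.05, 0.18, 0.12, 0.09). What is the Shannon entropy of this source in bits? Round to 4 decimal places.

2.6953 bits

H = −Σ pᵢ log₂ pᵢ.
−0.17·log₂(0.17) = 0.4346
−0.20·log₂(0.20) = 0.4644
−0.19·log₂(0.19) = 0.4552
−0.05·log₂(0.05) = 0.2161
−0.18·log₂(0.18) = 0.4453
−0.12·log₂(0.12) = 0.3671
−0.09·log₂(0.09) = 0.3127
Sum ≈ 2.6953 → 2.6953 bits.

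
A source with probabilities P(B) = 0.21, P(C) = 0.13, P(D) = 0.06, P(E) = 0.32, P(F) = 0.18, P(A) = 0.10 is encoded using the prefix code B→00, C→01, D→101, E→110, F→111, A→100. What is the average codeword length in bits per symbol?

L̄ = Σ pᵢ·ℓᵢ = 0.21·2 + 0.13·2 + 0.06·3 + 0.32·3 + 0.18·3 + 0.10·3 = 2.66 bits/symbol.

2.66 bits/symbol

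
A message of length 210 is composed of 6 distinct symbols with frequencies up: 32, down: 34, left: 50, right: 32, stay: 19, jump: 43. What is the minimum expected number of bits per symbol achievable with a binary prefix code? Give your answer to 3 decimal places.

Probabilities are the counts divided by 210.
Repeatedly combine the two least-probable nodes; the expected code length is the sum of the merged weights.
merge 19/210 + 16/105 → 17/70
merge 16/105 + 17/105 → 11/35
merge 43/210 + 5/21 → 31/70
merge 17/70 + 11/35 → 39/70
merge 31/70 + 39/70 → 1
L = 17/70 + 11/35 + 31/70 + 39/70 + 1 = 179/70 ≈ 2.557 bits/symbol.

2.557 bits/symbol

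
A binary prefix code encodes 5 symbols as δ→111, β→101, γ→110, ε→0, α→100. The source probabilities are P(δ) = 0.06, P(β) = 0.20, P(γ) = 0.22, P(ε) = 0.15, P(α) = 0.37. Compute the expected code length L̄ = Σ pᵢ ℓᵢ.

L̄ = Σ pᵢ·ℓᵢ = 0.06·3 + 0.20·3 + 0.22·3 + 0.15·1 + 0.37·3 = 2.7 bits/symbol.

2.7 bits/symbol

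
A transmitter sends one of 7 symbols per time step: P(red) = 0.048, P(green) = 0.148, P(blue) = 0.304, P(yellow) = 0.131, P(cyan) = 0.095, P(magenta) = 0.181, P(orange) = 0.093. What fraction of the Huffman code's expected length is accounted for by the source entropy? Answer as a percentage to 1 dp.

Entropy H = −Σ p log₂ p ≈ 2.6122 bits.
Huffman merges: 6/125+93/1000→141/1000; 19/200+131/1000→113/500; 141/1000+37/250→289/1000; 181/1000+113/500→407/1000; 289/1000+38/125→593/1000; 407/1000+593/1000→1. L = 332/125 ≈ 2.6560.
Efficiency = H/L = 2.6122/2.6560 = 98.4%.

98.4%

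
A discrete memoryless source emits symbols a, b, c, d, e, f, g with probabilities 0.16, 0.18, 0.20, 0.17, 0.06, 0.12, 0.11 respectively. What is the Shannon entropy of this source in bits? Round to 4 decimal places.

H = −Σ pᵢ log₂ pᵢ.
−0.16·log₂(0.16) = 0.4230
−0.18·log₂(0.18) = 0.4453
−0.20·log₂(0.20) = 0.4644
−0.17·log₂(0.17) = 0.4346
−0.06·log₂(0.06) = 0.2435
−0.12·log₂(0.12) = 0.3671
−0.11·log₂(0.11) = 0.3503
Sum ≈ 2.7282 → 2.7282 bits.

2.7282 bits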